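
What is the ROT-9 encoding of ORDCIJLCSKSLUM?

O(14): 14+9=23 → X
R(17): 17+9=26≡0 → A
D(3): 3+9=12 → M
C(2): 2+9=11 → L
I(8): 8+9=17 → R
J(9): 9+9=18 → S
L(11): 11+9=20 → U
C(2): 2+9=11 → L
S(18): 18+9=27≡1 → B
K(10): 10+9=19 → T
S(18): 18+9=27≡1 → B
L(11): 11+9=20 → U
U(20): 20+9=29≡3 → D
M(12): 12+9=21 → V

XAMLRSULBTBUDV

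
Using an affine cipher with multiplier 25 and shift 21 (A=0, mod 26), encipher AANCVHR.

VVITAOE

A(0): 25·0+21=21 → V
A(0): 25·0+21=21 → V
N(13): 25·13+21=346≡8 → I
C(2): 25·2+21=71≡19 → T
V(21): 25·21+21=546≡0 → A
H(7): 25·7+21=196≡14 → O
R(17): 25·17+21=446≡4 → E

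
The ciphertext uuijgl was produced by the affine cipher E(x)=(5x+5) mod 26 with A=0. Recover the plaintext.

The inverse of 5 mod 26 is 21, since 5·21=105≡1. Apply D(y)=21·(y−5) mod 26:
u(20): 21·(20−5)=315≡3 → d
u(20): 21·(20−5)=315≡3 → d
i(8): 21·(8−5)=63≡11 → l
j(9): 21·(9−5)=84≡6 → g
g(6): 21·(6−5)=21 → v
l(11): 21·(11−5)=126≡22 → w

ddlgvw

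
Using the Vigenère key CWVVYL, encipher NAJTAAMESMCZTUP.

PWEOYLOANHAKVQK

Repeat the key across the message: CWVVYLCWVVYLCWV
N(13)+C(2): 15 → P
A(0)+W(22): 22 → W
J(9)+V(21): 30≡4 → E
T(19)+V(21): 40≡14 → O
A(0)+Y(24): 24 → Y
A(0)+L(11): 11 → L
M(12)+C(2): 14 → O
E(4)+W(22): 26≡0 → A
S(18)+V(21): 39≡13 → N
M(12)+V(21): 33≡7 → H
C(2)+Y(24): 26≡0 → A
Z(25)+L(11): 36≡10 → K
T(19)+C(2): 21 → V
U(20)+W(22): 42≡16 → Q
P(15)+V(21): 36≡10 → K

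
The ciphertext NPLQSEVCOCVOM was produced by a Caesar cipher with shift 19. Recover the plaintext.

UWSXZLCJVJCVT

N(13): 13−19=-6≡20 → U
P(15): 15−19=-4≡22 → W
L(11): 11−19=-8≡18 → S
Q(16): 16−19=-3≡23 → X
S(18): 18−19=-1≡25 → Z
E(4): 4−19=-15≡11 → L
V(21): 21−19=2 → C
C(2): 2−19=-17≡9 → J
O(14): 14−19=-5≡21 → V
C(2): 2−19=-17≡9 → J
V(21): 21−19=2 → C
O(14): 14−19=-5≡21 → V
M(12): 12−19=-7≡19 → T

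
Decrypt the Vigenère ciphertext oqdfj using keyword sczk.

woevr

Repeat the key across the ciphertext: sczks
o(14)−s(18): -4≡22 → w
q(16)−c(2): 14 → o
d(3)−z(25): -22≡4 → e
f(5)−k(10): -5≡21 → v
j(9)−s(18): -9≡17 → r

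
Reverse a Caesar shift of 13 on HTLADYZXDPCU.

UGYNQLMKQCPH

H(7): 7−13=-6≡20 → U
T(19): 19−13=6 → G
L(11): 11−13=-2≡24 → Y
A(0): 0−13=-13≡13 → N
D(3): 3−13=-10≡16 → Q
Y(24): 24−13=11 → L
Z(25): 25−13=12 → M
X(23): 23−13=10 → K
D(3): 3−13=-10≡16 → Q
P(15): 15−13=2 → C
C(2): 2−13=-11≡15 → P
U(20): 20−13=7 → H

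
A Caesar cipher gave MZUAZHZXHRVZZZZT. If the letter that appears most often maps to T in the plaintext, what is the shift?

The most frequent ciphertext letter is Z (appears 7 times).
Z is position 25; T is position 19.
Shift = 6.

6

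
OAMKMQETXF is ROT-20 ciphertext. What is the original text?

O(14): 14−20=-6≡20 → U
A(0): 0−20=-20≡6 → G
M(12): 12−20=-8≡18 → S
K(10): 10−20=-10≡16 → Q
M(12): 12−20=-8≡18 → S
Q(16): 16−20=-4≡22 → W
E(4): 4−20=-16≡10 → K
T(19): 19−20=-1≡25 → Z
X(23): 23−20=3 → D
F(5): 5−20=-15≡11 → L

UGSQSWKZDL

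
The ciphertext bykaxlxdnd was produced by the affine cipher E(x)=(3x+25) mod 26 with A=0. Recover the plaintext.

srvjieikwk

The inverse of 3 mod 26 is 9, since 3·9=27≡1. Apply D(y)=9·(y−25) mod 26:
b(1): 9·(1−25)=-216≡18 → s
y(24): 9·(24−25)=-9≡17 → r
k(10): 9·(10−25)=-135≡21 → v
a(0): 9·(0−25)=-225≡9 → j
x(23): 9·(23−25)=-18≡8 → i
l(11): 9·(11−25)=-126≡4 → e
x(23): 9·(23−25)=-18≡8 → i
d(3): 9·(3−25)=-198≡10 → k
n(13): 9·(13−25)=-108≡22 → w
d(3): 9·(3−25)=-198≡10 → k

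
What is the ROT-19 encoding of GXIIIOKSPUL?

ZQBBBHDLINE

G(6): 6+19=25 → Z
X(23): 23+19=42≡16 → Q
I(8): 8+19=27≡1 → B
I(8): 8+19=27≡1 → B
I(8): 8+19=27≡1 → B
O(14): 14+19=33≡7 → H
K(10): 10+19=29≡3 → D
S(18): 18+19=37≡11 → L
P(15): 15+19=34≡8 → I
U(20): 20+19=39≡13 → N
L(11): 11+19=30≡4 → E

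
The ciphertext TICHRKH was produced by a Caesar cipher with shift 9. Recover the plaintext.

KZTYIBY

T(19): 19−9=10 → K
I(8): 8−9=-1≡25 → Z
C(2): 2−9=-7≡19 → T
H(7): 7−9=-2≡24 → Y
R(17): 17−9=8 → I
K(10): 10−9=1 → B
H(7): 7−9=-2≡24 → Y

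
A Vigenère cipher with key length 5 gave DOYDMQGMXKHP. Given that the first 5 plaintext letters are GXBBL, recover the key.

Subtract each crib letter from the matching ciphertext letter (mod 26):
D(3)−G(6)=-3≡23 → X
O(14)−X(23)=-9≡17 → R
Y(24)−B(1)=23 → X
D(3)−B(1)=2 → C
M(12)−L(11)=1 → B

XRXCB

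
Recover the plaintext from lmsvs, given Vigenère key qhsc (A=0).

Repeat the key across the ciphertext: qhscq
l(11)−q(16): -5≡21 → v
m(12)−h(7): 5 → f
s(18)−s(18): 0 → a
v(21)−c(2): 19 → t
s(18)−q(16): 2 → c

vfatc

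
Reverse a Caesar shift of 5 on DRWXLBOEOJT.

YMRSGWJZJEO

D(3): 3−5=-2≡24 → Y
R(17): 17−5=12 → M
W(22): 22−5=17 → R
X(23): 23−5=18 → S
L(11): 11−5=6 → G
B(1): 1−5=-4≡22 → W
O(14): 14−5=9 → J
E(4): 4−5=-1≡25 → Z
O(14): 14−5=9 → J
J(9): 9−5=4 → E
T(19): 19−5=14 → O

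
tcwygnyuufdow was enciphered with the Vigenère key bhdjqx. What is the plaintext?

Repeat the key across the ciphertext: bhdjqxbhdjqxb
t(19)−b(1): 18 → s
c(2)−h(7): -5≡21 → v
w(22)−d(3): 19 → t
y(24)−j(9): 15 → p
g(6)−q(16): -10≡16 → q
n(13)−x(23): -10≡16 → q
y(24)−b(1): 23 → x
u(20)−h(7): 13 → n
u(20)−d(3): 17 → r
f(5)−j(9): -4≡22 → w
d(3)−q(16): -13≡13 → n
o(14)−x(23): -9≡17 → r
w(22)−b(1): 21 → v

svtpqqxnrwnrv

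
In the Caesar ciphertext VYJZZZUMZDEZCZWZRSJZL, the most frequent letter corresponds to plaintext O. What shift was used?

The most frequent ciphertext letter is Z (appears 8 times).
Z is position 25; O is position 14.
Shift = 11.

11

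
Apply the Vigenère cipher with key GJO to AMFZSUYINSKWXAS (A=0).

GVTFBIERBYTKDJG

Repeat the key across the message: GJOGJOGJOGJOGJO
A(0)+G(6): 6 → G
M(12)+J(9): 21 → V
F(5)+O(14): 19 → T
Z(25)+G(6): 31≡5 → F
S(18)+J(9): 27≡1 → B
U(20)+O(14): 34≡8 → I
Y(24)+G(6): 30≡4 → E
I(8)+J(9): 17 → R
N(13)+O(14): 27≡1 → B
S(18)+G(6): 24 → Y
K(10)+J(9): 19 → T
W(22)+O(14): 36≡10 → K
X(23)+G(6): 29≡3 → D
A(0)+J(9): 9 → J
S(18)+O(14): 32≡6 → G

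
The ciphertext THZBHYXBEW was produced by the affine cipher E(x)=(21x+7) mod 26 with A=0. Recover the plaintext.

IAMWAHCWLX

The inverse of 21 mod 26 is 5, since 21·5=105≡1. Apply D(y)=5·(y−7) mod 26:
T(19): 5·(19−7)=60≡8 → I
H(7): 5·(7−7)=0 → A
Z(25): 5·(25−7)=90≡12 → M
B(1): 5·(1−7)=-30≡22 → W
H(7): 5·(7−7)=0 → A
Y(24): 5·(24−7)=85≡7 → H
X(23): 5·(23−7)=80≡2 → C
B(1): 5·(1−7)=-30≡22 → W
E(4): 5·(4−7)=-15≡11 → L
W(22): 5·(22−7)=75≡23 → X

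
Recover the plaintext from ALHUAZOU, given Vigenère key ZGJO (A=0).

BFYGBTFG

Repeat the key across the ciphertext: ZGJOZGJO
A(0)−Z(25): -25≡1 → B
L(11)−G(6): 5 → F
H(7)−J(9): -2≡24 → Y
U(20)−O(14): 6 → G
A(0)−Z(25): -25≡1 → B
Z(25)−G(6): 19 → T
O(14)−J(9): 5 → F
U(20)−O(14): 6 → G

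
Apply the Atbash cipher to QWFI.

Q(16) → J(9)
W(22) → D(3)
F(5) → U(20)
I(8) → R(17)

JDUR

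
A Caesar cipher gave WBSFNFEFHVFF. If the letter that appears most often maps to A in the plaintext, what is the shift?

5

The most frequent ciphertext letter is F (appears 5 times).
F is position 5; A is position 0.
Shift = 5.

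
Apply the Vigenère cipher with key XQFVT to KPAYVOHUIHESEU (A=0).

HFFTOLXZDABIJP

Repeat the key across the message: XQFVTXQFVTXQFV
K(10)+X(23): 33≡7 → H
P(15)+Q(16): 31≡5 → F
A(0)+F(5): 5 → F
Y(24)+V(21): 45≡19 → T
V(21)+T(19): 40≡14 → O
O(14)+X(23): 37≡11 → L
H(7)+Q(16): 23 → X
U(20)+F(5): 25 → Z
I(8)+V(21): 29≡3 → D
H(7)+T(19): 26≡0 → A
E(4)+X(23): 27≡1 → B
S(18)+Q(16): 34≡8 → I
E(4)+F(5): 9 → J
U(20)+V(21): 41≡15 → P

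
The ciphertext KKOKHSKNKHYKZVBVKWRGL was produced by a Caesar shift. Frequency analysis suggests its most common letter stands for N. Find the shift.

The most frequent ciphertext letter is K (appears 7 times).
K is position 10; N is position 13.
Shift = -3≡23.

23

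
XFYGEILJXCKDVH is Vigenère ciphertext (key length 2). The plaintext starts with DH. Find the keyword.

UY

Subtract each crib letter from the matching ciphertext letter (mod 26):
X(23)−D(3)=20 → U
F(5)−H(7)=-2≡24 → Y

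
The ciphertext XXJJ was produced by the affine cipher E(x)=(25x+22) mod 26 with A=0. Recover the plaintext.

ZZNN

The inverse of 25 mod 26 is 25, since 25·25=625≡1. Apply D(y)=25·(y−22) mod 26:
X(23): 25·(23−22)=25 → Z
X(23): 25·(23−22)=25 → Z
J(9): 25·(9−22)=-325≡13 → N
J(9): 25·(9−22)=-325≡13 → N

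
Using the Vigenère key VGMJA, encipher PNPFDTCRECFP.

KTBODOIDNCAV

Repeat the key across the message: VGMJAVGMJAVG
P(15)+V(21): 36≡10 → K
N(13)+G(6): 19 → T
P(15)+M(12): 27≡1 → B
F(5)+J(9): 14 → O
D(3)+A(0): 3 → D
T(19)+V(21): 40≡14 → O
C(2)+G(6): 8 → I
R(17)+M(12): 29≡3 → D
E(4)+J(9): 13 → N
C(2)+A(0): 2 → C
F(5)+V(21): 26≡0 → A
P(15)+G(6): 21 → V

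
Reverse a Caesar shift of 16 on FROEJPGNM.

F(5): 5−16=-11≡15 → P
R(17): 17−16=1 → B
O(14): 14−16=-2≡24 → Y
E(4): 4−16=-12≡14 → O
J(9): 9−16=-7≡19 → T
P(15): 15−16=-1≡25 → Z
G(6): 6−16=-10≡16 → Q
N(13): 13−16=-3≡23 → X
M(12): 12−16=-4≡22 → W

PBYOTZQXW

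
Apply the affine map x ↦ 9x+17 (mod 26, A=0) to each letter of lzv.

l(11): 9·11+17=116≡12 → m
z(25): 9·25+17=242≡8 → i
v(21): 9·21+17=206≡24 → y

miy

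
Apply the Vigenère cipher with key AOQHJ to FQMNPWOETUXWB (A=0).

FECUYWCUADXKR

Repeat the key across the message: AOQHJAOQHJAOQ
F(5)+A(0): 5 → F
Q(16)+O(14): 30≡4 → E
M(12)+Q(16): 28≡2 → C
N(13)+H(7): 20 → U
P(15)+J(9): 24 → Y
W(22)+A(0): 22 → W
O(14)+O(14): 28≡2 → C
E(4)+Q(16): 20 → U
T(19)+H(7): 26≡0 → A
U(20)+J(9): 29≡3 → D
X(23)+A(0): 23 → X
W(22)+O(14): 36≡10 → K
B(1)+Q(16): 17 → R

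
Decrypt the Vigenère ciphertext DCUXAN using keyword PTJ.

Repeat the key across the ciphertext: PTJPTJ
D(3)−P(15): -12≡14 → O
C(2)−T(19): -17≡9 → J
U(20)−J(9): 11 → L
X(23)−P(15): 8 → I
A(0)−T(19): -19≡7 → H
N(13)−J(9): 4 → E

OJLIHE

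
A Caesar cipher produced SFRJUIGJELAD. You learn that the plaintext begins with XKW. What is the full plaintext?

From the crib: S(18)−X(23)=-5≡21, so the shift is 21.
Subtract 21 from each ciphertext letter:
S(18): 18−21=-3≡23 → X
F(5): 5−21=-16≡10 → K
R(17): 17−21=-4≡22 → W
J(9): 9−21=-12≡14 → O
U(20): 20−21=-1≡25 → Z
I(8): 8−21=-13≡13 → N
G(6): 6−21=-15≡11 → L
J(9): 9−21=-12≡14 → O
E(4): 4−21=-17≡9 → J
L(11): 11−21=-10≡16 → Q
A(0): 0−21=-21≡5 → F
D(3): 3−21=-18≡8 → I

XKWOZNLOJQFI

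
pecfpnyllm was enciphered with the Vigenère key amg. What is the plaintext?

Repeat the key across the ciphertext: amgamgamga
p(15)−a(0): 15 → p
e(4)−m(12): -8≡18 → s
c(2)−g(6): -4≡22 → w
f(5)−a(0): 5 → f
p(15)−m(12): 3 → d
n(13)−g(6): 7 → h
y(24)−a(0): 24 → y
l(11)−m(12): -1≡25 → z
l(11)−g(6): 5 → f
m(12)−a(0): 12 → m

pswfdhyzfm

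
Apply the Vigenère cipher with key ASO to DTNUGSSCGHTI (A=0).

Repeat the key across the message: ASOASOASOASO
D(3)+A(0): 3 → D
T(19)+S(18): 37≡11 → L
N(13)+O(14): 27≡1 → B
U(20)+A(0): 20 → U
G(6)+S(18): 24 → Y
S(18)+O(14): 32≡6 → G
S(18)+A(0): 18 → S
C(2)+S(18): 20 → U
G(6)+O(14): 20 → U
H(7)+A(0): 7 → H
T(19)+S(18): 37≡11 → L
I(8)+O(14): 22 → W

DLBUYGSUUHLW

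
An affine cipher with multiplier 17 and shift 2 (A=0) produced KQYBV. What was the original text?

The inverse of 17 mod 26 is 23, since 17·23=391≡1. Apply D(y)=23·(y−2) mod 26:
K(10): 23·(10−2)=184≡2 → C
Q(16): 23·(16−2)=322≡10 → K
Y(24): 23·(24−2)=506≡12 → M
B(1): 23·(1−2)=-23≡3 → D
V(21): 23·(21−2)=437≡21 → V

CKMDV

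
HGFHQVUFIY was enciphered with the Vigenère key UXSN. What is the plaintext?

NJNUWYCSOB

Repeat the key across the ciphertext: UXSNUXSNUX
H(7)−U(20): -13≡13 → N
G(6)−X(23): -17≡9 → J
F(5)−S(18): -13≡13 → N
H(7)−N(13): -6≡20 → U
Q(16)−U(20): -4≡22 → W
V(21)−X(23): -2≡24 → Y
U(20)−S(18): 2 → C
F(5)−N(13): -8≡18 → S
I(8)−U(20): -12≡14 → O
Y(24)−X(23): 1 → B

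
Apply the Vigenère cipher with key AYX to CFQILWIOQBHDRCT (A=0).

Repeat the key across the message: AYXAYXAYXAYXAYX
C(2)+A(0): 2 → C
F(5)+Y(24): 29≡3 → D
Q(16)+X(23): 39≡13 → N
I(8)+A(0): 8 → I
L(11)+Y(24): 35≡9 → J
W(22)+X(23): 45≡19 → T
I(8)+A(0): 8 → I
O(14)+Y(24): 38≡12 → M
Q(16)+X(23): 39≡13 → N
B(1)+A(0): 1 → B
H(7)+Y(24): 31≡5 → F
D(3)+X(23): 26≡0 → A
R(17)+A(0): 17 → R
C(2)+Y(24): 26≡0 → A
T(19)+X(23): 42≡16 → Q

CDNIJTIMNBFARAQ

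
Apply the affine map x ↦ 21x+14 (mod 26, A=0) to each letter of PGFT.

P(15): 21·15+14=329≡17 → R
G(6): 21·6+14=140≡10 → K
F(5): 21·5+14=119≡15 → P
T(19): 21·19+14=413≡23 → X

RKPX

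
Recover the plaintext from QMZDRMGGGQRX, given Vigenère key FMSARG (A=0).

Repeat the key across the ciphertext: FMSARGFMSARG
Q(16)−F(5): 11 → L
M(12)−M(12): 0 → A
Z(25)−S(18): 7 → H
D(3)−A(0): 3 → D
R(17)−R(17): 0 → A
M(12)−G(6): 6 → G
G(6)−F(5): 1 → B
G(6)−M(12): -6≡20 → U
G(6)−S(18): -12≡14 → O
Q(16)−A(0): 16 → Q
R(17)−R(17): 0 → A
X(23)−G(6): 17 → R

LAHDAGBUOQAR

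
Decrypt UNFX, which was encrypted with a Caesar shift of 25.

U(20): 20−25=-5≡21 → V
N(13): 13−25=-12≡14 → O
F(5): 5−25=-20≡6 → G
X(23): 23−25=-2≡24 → Y

VOGY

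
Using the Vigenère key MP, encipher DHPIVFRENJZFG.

Repeat the key across the message: MPMPMPMPMPMPM
D(3)+M(12): 15 → P
H(7)+P(15): 22 → W
P(15)+M(12): 27≡1 → B
I(8)+P(15): 23 → X
V(21)+M(12): 33≡7 → H
F(5)+P(15): 20 → U
R(17)+M(12): 29≡3 → D
E(4)+P(15): 19 → T
N(13)+M(12): 25 → Z
J(9)+P(15): 24 → Y
Z(25)+M(12): 37≡11 → L
F(5)+P(15): 20 → U
G(6)+M(12): 18 → S

PWBXHUDTZYLUS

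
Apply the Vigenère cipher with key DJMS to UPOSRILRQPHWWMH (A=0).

XYAKURXJTYTOZVT

Repeat the key across the message: DJMSDJMSDJMSDJM
U(20)+D(3): 23 → X
P(15)+J(9): 24 → Y
O(14)+M(12): 26≡0 → A
S(18)+S(18): 36≡10 → K
R(17)+D(3): 20 → U
I(8)+J(9): 17 → R
L(11)+M(12): 23 → X
R(17)+S(18): 35≡9 → J
Q(16)+D(3): 19 → T
P(15)+J(9): 24 → Y
H(7)+M(12): 19 → T
W(22)+S(18): 40≡14 → O
W(22)+D(3): 25 → Z
M(12)+J(9): 21 → V
H(7)+M(12): 19 → T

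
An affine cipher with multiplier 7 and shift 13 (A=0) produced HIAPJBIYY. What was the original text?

ODNESCDJJ

The inverse of 7 mod 26 is 15, since 7·15=105≡1. Apply D(y)=15·(y−13) mod 26:
H(7): 15·(7−13)=-90≡14 → O
I(8): 15·(8−13)=-75≡3 → D
A(0): 15·(0−13)=-195≡13 → N
P(15): 15·(15−13)=30≡4 → E
J(9): 15·(9−13)=-60≡18 → S
B(1): 15·(1−13)=-180≡2 → C
I(8): 15·(8−13)=-75≡3 → D
Y(24): 15·(24−13)=165≡9 → J
Y(24): 15·(24−13)=165≡9 → J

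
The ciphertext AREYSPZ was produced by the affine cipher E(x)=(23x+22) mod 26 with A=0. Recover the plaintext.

QTGIKLZ

The inverse of 23 mod 26 is 17, since 23·17=391≡1. Apply D(y)=17·(y−22) mod 26:
A(0): 17·(0−22)=-374≡16 → Q
R(17): 17·(17−22)=-85≡19 → T
E(4): 17·(4−22)=-306≡6 → G
Y(24): 17·(24−22)=34≡8 → I
S(18): 17·(18−22)=-68≡10 → K
P(15): 17·(15−22)=-119≡11 → L
Z(25): 17·(25−22)=51≡25 → Z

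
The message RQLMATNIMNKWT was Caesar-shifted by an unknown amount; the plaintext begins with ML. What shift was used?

From the crib: R(17)−M(12)=5, so the shift is 5.

5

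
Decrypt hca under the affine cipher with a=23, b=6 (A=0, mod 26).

rkc

The inverse of 23 mod 26 is 17, since 23·17=391≡1. Apply D(y)=17·(y−6) mod 26:
h(7): 17·(7−6)=17 → r
c(2): 17·(2−6)=-68≡10 → k
a(0): 17·(0−6)=-102≡2 → c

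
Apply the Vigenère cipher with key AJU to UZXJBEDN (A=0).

Repeat the key across the message: AJUAJUAJ
U(20)+A(0): 20 → U
Z(25)+J(9): 34≡8 → I
X(23)+U(20): 43≡17 → R
J(9)+A(0): 9 → J
B(1)+J(9): 10 → K
E(4)+U(20): 24 → Y
D(3)+A(0): 3 → D
N(13)+J(9): 22 → W

UIRJKYDW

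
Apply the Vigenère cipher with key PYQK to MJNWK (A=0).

BHDGZ

Repeat the key across the message: PYQKP
M(12)+P(15): 27≡1 → B
J(9)+Y(24): 33≡7 → H
N(13)+Q(16): 29≡3 → D
W(22)+K(10): 32≡6 → G
K(10)+P(15): 25 → Z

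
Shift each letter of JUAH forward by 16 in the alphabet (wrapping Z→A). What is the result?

ZKQX

J(9): 9+16=25 → Z
U(20): 20+16=36≡10 → K
A(0): 0+16=16 → Q
H(7): 7+16=23 → X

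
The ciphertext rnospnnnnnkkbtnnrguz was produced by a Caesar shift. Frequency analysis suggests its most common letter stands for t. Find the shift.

The most frequent ciphertext letter is n (appears 8 times).
n is position 13; t is position 19.
Shift = -6≡20.

20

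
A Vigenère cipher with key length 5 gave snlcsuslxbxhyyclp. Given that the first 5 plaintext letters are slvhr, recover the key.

Subtract each crib letter from the matching ciphertext letter (mod 26):
s(18)−s(18)=0 → a
n(13)−l(11)=2 → c
l(11)−v(21)=-10≡16 → q
c(2)−h(7)=-5≡21 → v
s(18)−r(17)=1 → b

acqvb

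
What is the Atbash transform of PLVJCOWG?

KOEQXLDT

P(15) → K(10)
L(11) → O(14)
V(21) → E(4)
J(9) → Q(16)
C(2) → X(23)
O(14) → L(11)
W(22) → D(3)
G(6) → T(19)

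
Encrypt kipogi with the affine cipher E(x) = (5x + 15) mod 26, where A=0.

k(10): 5·10+15=65≡13 → n
i(8): 5·8+15=55≡3 → d
p(15): 5·15+15=90≡12 → m
o(14): 5·14+15=85≡7 → h
g(6): 5·6+15=45≡19 → t
i(8): 5·8+15=55≡3 → d

ndmhtd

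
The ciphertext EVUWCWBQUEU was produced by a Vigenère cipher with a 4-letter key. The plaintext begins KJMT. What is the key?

Subtract each crib letter from the matching ciphertext letter (mod 26):
E(4)−K(10)=-6≡20 → U
V(21)−J(9)=12 → M
U(20)−M(12)=8 → I
W(22)−T(19)=3 → D

UMID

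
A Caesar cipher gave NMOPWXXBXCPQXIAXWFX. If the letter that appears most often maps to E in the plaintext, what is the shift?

The most frequent ciphertext letter is X (appears 6 times).
X is position 23; E is position 4.
Shift = 19.

19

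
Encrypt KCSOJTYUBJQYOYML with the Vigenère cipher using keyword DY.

Repeat the key across the message: DYDYDYDYDYDYDYDY
K(10)+D(3): 13 → N
C(2)+Y(24): 26≡0 → A
S(18)+D(3): 21 → V
O(14)+Y(24): 38≡12 → M
J(9)+D(3): 12 → M
T(19)+Y(24): 43≡17 → R
Y(24)+D(3): 27≡1 → B
U(20)+Y(24): 44≡18 → S
B(1)+D(3): 4 → E
J(9)+Y(24): 33≡7 → H
Q(16)+D(3): 19 → T
Y(24)+Y(24): 48≡22 → W
O(14)+D(3): 17 → R
Y(24)+Y(24): 48≡22 → W
M(12)+D(3): 15 → P
L(11)+Y(24): 35≡9 → J

NAVMMRBSEHTWRWPJ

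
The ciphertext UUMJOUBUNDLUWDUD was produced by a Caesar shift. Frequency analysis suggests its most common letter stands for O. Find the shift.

6

The most frequent ciphertext letter is U (appears 6 times).
U is position 20; O is position 14.
Shift = 6.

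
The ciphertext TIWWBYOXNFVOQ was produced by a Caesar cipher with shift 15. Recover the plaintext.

ETHHMJZIYQGZB

T(19): 19−15=4 → E
I(8): 8−15=-7≡19 → T
W(22): 22−15=7 → H
W(22): 22−15=7 → H
B(1): 1−15=-14≡12 → M
Y(24): 24−15=9 → J
O(14): 14−15=-1≡25 → Z
X(23): 23−15=8 → I
N(13): 13−15=-2≡24 → Y
F(5): 5−15=-10≡16 → Q
V(21): 21−15=6 → G
O(14): 14−15=-1≡25 → Z
Q(16): 16−15=1 → B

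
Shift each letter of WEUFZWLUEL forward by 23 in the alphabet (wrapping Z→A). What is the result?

TBRCWTIRBI

W(22): 22+23=45≡19 → T
E(4): 4+23=27≡1 → B
U(20): 20+23=43≡17 → R
F(5): 5+23=28≡2 → C
Z(25): 25+23=48≡22 → W
W(22): 22+23=45≡19 → T
L(11): 11+23=34≡8 → I
U(20): 20+23=43≡17 → R
E(4): 4+23=27≡1 → B
L(11): 11+23=34≡8 → I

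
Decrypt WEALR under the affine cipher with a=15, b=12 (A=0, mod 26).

The inverse of 15 mod 26 is 7, since 15·7=105≡1. Apply D(y)=7·(y−12) mod 26:
W(22): 7·(22−12)=70≡18 → S
E(4): 7·(4−12)=-56≡22 → W
A(0): 7·(0−12)=-84≡20 → U
L(11): 7·(11−12)=-7≡19 → T
R(17): 7·(17−12)=35≡9 → J

SWUTJ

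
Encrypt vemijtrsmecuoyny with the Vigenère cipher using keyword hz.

Repeat the key across the message: hzhzhzhzhzhzhzhz
v(21)+h(7): 28≡2 → c
e(4)+z(25): 29≡3 → d
m(12)+h(7): 19 → t
i(8)+z(25): 33≡7 → h
j(9)+h(7): 16 → q
t(19)+z(25): 44≡18 → s
r(17)+h(7): 24 → y
s(18)+z(25): 43≡17 → r
m(12)+h(7): 19 → t
e(4)+z(25): 29≡3 → d
c(2)+h(7): 9 → j
u(20)+z(25): 45≡19 → t
o(14)+h(7): 21 → v
y(24)+z(25): 49≡23 → x
n(13)+h(7): 20 → u
y(24)+z(25): 49≡23 → x

cdthqsyrtdjtvxux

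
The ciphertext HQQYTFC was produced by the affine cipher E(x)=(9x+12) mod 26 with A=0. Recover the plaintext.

LMMKVFW

The inverse of 9 mod 26 is 3, since 9·3=27≡1. Apply D(y)=3·(y−12) mod 26:
H(7): 3·(7−12)=-15≡11 → L
Q(16): 3·(16−12)=12 → M
Q(16): 3·(16−12)=12 → M
Y(24): 3·(24−12)=36≡10 → K
T(19): 3·(19−12)=21 → V
F(5): 3·(5−12)=-21≡5 → F
C(2): 3·(2−12)=-30≡22 → W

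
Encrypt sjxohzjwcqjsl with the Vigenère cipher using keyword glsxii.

Repeat the key across the message: glsxiiglsxiig
s(18)+g(6): 24 → y
j(9)+l(11): 20 → u
x(23)+s(18): 41≡15 → p
o(14)+x(23): 37≡11 → l
h(7)+i(8): 15 → p
z(25)+i(8): 33≡7 → h
j(9)+g(6): 15 → p
w(22)+l(11): 33≡7 → h
c(2)+s(18): 20 → u
q(16)+x(23): 39≡13 → n
j(9)+i(8): 17 → r
s(18)+i(8): 26≡0 → a
l(11)+g(6): 17 → r

yuplphphunrar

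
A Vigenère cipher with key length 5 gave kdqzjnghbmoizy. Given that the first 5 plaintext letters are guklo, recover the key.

ejgov

Subtract each crib letter from the matching ciphertext letter (mod 26):
k(10)−g(6)=4 → e
d(3)−u(20)=-17≡9 → j
q(16)−k(10)=6 → g
z(25)−l(11)=14 → o
j(9)−o(14)=-5≡21 → v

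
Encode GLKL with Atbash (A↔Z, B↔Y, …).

TOPO

G(6) → T(19)
L(11) → O(14)
K(10) → P(15)
L(11) → O(14)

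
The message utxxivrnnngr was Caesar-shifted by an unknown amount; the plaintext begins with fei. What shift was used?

From the crib: u(20)−f(5)=15, so the shift is 15.

15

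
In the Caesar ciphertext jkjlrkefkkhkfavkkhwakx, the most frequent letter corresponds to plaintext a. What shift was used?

The most frequent ciphertext letter is k (appears 8 times).
k is position 10; a is position 0.
Shift = 10.

10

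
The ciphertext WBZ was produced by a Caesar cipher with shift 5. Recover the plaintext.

W(22): 22−5=17 → R
B(1): 1−5=-4≡22 → W
Z(25): 25−5=20 → U

RWU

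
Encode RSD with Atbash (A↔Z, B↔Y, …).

R(17) → I(8)
S(18) → H(7)
D(3) → W(22)

IHW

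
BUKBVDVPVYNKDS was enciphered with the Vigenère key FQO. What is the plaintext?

Repeat the key across the ciphertext: FQOFQOFQOFQOFQ
B(1)−F(5): -4≡22 → W
U(20)−Q(16): 4 → E
K(10)−O(14): -4≡22 → W
B(1)−F(5): -4≡22 → W
V(21)−Q(16): 5 → F
D(3)−O(14): -11≡15 → P
V(21)−F(5): 16 → Q
P(15)−Q(16): -1≡25 → Z
V(21)−O(14): 7 → H
Y(24)−F(5): 19 → T
N(13)−Q(16): -3≡23 → X
K(10)−O(14): -4≡22 → W
D(3)−F(5): -2≡24 → Y
S(18)−Q(16): 2 → C

WEWWFPQZHTXWYC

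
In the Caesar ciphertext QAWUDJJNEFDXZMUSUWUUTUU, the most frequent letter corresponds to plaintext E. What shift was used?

16

The most frequent ciphertext letter is U (appears 7 times).
U is position 20; E is position 4.
Shift = 16.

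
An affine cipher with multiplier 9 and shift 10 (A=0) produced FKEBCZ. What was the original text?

LAIZCT

The inverse of 9 mod 26 is 3, since 9·3=27≡1. Apply D(y)=3·(y−10) mod 26:
F(5): 3·(5−10)=-15≡11 → L
K(10): 3·(10−10)=0 → A
E(4): 3·(4−10)=-18≡8 → I
B(1): 3·(1−10)=-27≡25 → Z
C(2): 3·(2−10)=-24≡2 → C
Z(25): 3·(25−10)=45≡19 → T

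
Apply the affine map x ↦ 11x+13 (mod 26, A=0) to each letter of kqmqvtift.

k(10): 11·10+13=123≡19 → t
q(16): 11·16+13=189≡7 → h
m(12): 11·12+13=145≡15 → p
q(16): 11·16+13=189≡7 → h
v(21): 11·21+13=244≡10 → k
t(19): 11·19+13=222≡14 → o
i(8): 11·8+13=101≡23 → x
f(5): 11·5+13=68≡16 → q
t(19): 11·19+13=222≡14 → o

thphkoxqo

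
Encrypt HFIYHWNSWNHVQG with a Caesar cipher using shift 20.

BZCSBQHMQHBPKA

H(7): 7+20=27≡1 → B
F(5): 5+20=25 → Z
I(8): 8+20=28≡2 → C
Y(24): 24+20=44≡18 → S
H(7): 7+20=27≡1 → B
W(22): 22+20=42≡16 → Q
N(13): 13+20=33≡7 → H
S(18): 18+20=38≡12 → M
W(22): 22+20=42≡16 → Q
N(13): 13+20=33≡7 → H
H(7): 7+20=27≡1 → B
V(21): 21+20=41≡15 → P
Q(16): 16+20=36≡10 → K
G(6): 6+20=26≡0 → A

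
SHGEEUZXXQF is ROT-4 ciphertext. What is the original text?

ODCAAQVTTMB

S(18): 18−4=14 → O
H(7): 7−4=3 → D
G(6): 6−4=2 → C
E(4): 4−4=0 → A
E(4): 4−4=0 → A
U(20): 20−4=16 → Q
Z(25): 25−4=21 → V
X(23): 23−4=19 → T
X(23): 23−4=19 → T
Q(16): 16−4=12 → M
F(5): 5−4=1 → B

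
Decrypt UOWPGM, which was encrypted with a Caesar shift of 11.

JDLEVB

U(20): 20−11=9 → J
O(14): 14−11=3 → D
W(22): 22−11=11 → L
P(15): 15−11=4 → E
G(6): 6−11=-5≡21 → V
M(12): 12−11=1 → B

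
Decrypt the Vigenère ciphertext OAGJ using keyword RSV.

XILS

Repeat the key across the ciphertext: RSVR
O(14)−R(17): -3≡23 → X
A(0)−S(18): -18≡8 → I
G(6)−V(21): -15≡11 → L
J(9)−R(17): -8≡18 → S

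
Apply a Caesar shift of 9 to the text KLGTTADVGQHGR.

K(10): 10+9=19 → T
L(11): 11+9=20 → U
G(6): 6+9=15 → P
T(19): 19+9=28≡2 → C
T(19): 19+9=28≡2 → C
A(0): 0+9=9 → J
D(3): 3+9=12 → M
V(21): 21+9=30≡4 → E
G(6): 6+9=15 → P
Q(16): 16+9=25 → Z
H(7): 7+9=16 → Q
G(6): 6+9=15 → P
R(17): 17+9=26≡0 → A

TUPCCJMEPZQPA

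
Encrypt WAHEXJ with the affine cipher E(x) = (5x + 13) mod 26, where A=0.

TNWHYG

W(22): 5·22+13=123≡19 → T
A(0): 5·0+13=13 → N
H(7): 5·7+13=48≡22 → W
E(4): 5·4+13=33≡7 → H
X(23): 5·23+13=128≡24 → Y
J(9): 5·9+13=58≡6 → G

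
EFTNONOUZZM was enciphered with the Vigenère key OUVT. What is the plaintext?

QLYUATTBLFR

Repeat the key across the ciphertext: OUVTOUVTOUV
E(4)−O(14): -10≡16 → Q
F(5)−U(20): -15≡11 → L
T(19)−V(21): -2≡24 → Y
N(13)−T(19): -6≡20 → U
O(14)−O(14): 0 → A
N(13)−U(20): -7≡19 → T
O(14)−V(21): -7≡19 → T
U(20)−T(19): 1 → B
Z(25)−O(14): 11 → L
Z(25)−U(20): 5 → F
M(12)−V(21): -9≡17 → R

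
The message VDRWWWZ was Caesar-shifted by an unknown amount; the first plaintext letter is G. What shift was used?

15

From the crib: V(21)−G(6)=15, so the shift is 15.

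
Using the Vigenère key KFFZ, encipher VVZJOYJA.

Repeat the key across the message: KFFZKFFZ
V(21)+K(10): 31≡5 → F
V(21)+F(5): 26≡0 → A
Z(25)+F(5): 30≡4 → E
J(9)+Z(25): 34≡8 → I
O(14)+K(10): 24 → Y
Y(24)+F(5): 29≡3 → D
J(9)+F(5): 14 → O
A(0)+Z(25): 25 → Z

FAEIYDOZ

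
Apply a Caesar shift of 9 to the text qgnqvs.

q(16): 16+9=25 → z
g(6): 6+9=15 → p
n(13): 13+9=22 → w
q(16): 16+9=25 → z
v(21): 21+9=30≡4 → e
s(18): 18+9=27≡1 → b

zpwzeb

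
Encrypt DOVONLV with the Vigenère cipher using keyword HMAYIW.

KAVMVHC

Repeat the key across the message: HMAYIWH
D(3)+H(7): 10 → K
O(14)+M(12): 26≡0 → A
V(21)+A(0): 21 → V
O(14)+Y(24): 38≡12 → M
N(13)+I(8): 21 → V
L(11)+W(22): 33≡7 → H
V(21)+H(7): 28≡2 → C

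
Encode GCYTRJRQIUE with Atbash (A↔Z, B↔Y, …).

TXBGIQIJRFV

G(6) → T(19)
C(2) → X(23)
Y(24) → B(1)
T(19) → G(6)
R(17) → I(8)
J(9) → Q(16)
R(17) → I(8)
Q(16) → J(9)
I(8) → R(17)
U(20) → F(5)
E(4) → V(21)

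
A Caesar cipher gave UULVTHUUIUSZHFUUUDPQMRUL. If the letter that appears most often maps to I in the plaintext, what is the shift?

12

The most frequent ciphertext letter is U (appears 9 times).
U is position 20; I is position 8.
Shift = 12.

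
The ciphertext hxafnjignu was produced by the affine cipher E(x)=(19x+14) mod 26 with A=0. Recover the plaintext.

bvcfpxmqpo

The inverse of 19 mod 26 is 11, since 19·11=209≡1. Apply D(y)=11·(y−14) mod 26:
h(7): 11·(7−14)=-77≡1 → b
x(23): 11·(23−14)=99≡21 → v
a(0): 11·(0−14)=-154≡2 → c
f(5): 11·(5−14)=-99≡5 → f
n(13): 11·(13−14)=-11≡15 → p
j(9): 11·(9−14)=-55≡23 → x
i(8): 11·(8−14)=-66≡12 → m
g(6): 11·(6−14)=-88≡16 → q
n(13): 11·(13−14)=-11≡15 → p
u(20): 11·(20−14)=66≡14 → o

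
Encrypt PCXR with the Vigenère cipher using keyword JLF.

YNCA

Repeat the key across the message: JLFJ
P(15)+J(9): 24 → Y
C(2)+L(11): 13 → N
X(23)+F(5): 28≡2 → C
R(17)+J(9): 26≡0 → A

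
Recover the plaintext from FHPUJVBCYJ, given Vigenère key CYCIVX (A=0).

DJNMOYZEWB

Repeat the key across the ciphertext: CYCIVXCYCI
F(5)−C(2): 3 → D
H(7)−Y(24): -17≡9 → J
P(15)−C(2): 13 → N
U(20)−I(8): 12 → M
J(9)−V(21): -12≡14 → O
V(21)−X(23): -2≡24 → Y
B(1)−C(2): -1≡25 → Z
C(2)−Y(24): -22≡4 → E
Y(24)−C(2): 22 → W
J(9)−I(8): 1 → B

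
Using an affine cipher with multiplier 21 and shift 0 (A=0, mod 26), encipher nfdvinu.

n(13): 21·13+0=273≡13 → n
f(5): 21·5+0=105≡1 → b
d(3): 21·3+0=63≡11 → l
v(21): 21·21+0=441≡25 → z
i(8): 21·8+0=168≡12 → m
n(13): 21·13+0=273≡13 → n
u(20): 21·20+0=420≡4 → e

nblzmne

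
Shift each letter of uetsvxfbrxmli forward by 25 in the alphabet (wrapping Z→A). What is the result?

u(20): 20+25=45≡19 → t
e(4): 4+25=29≡3 → d
t(19): 19+25=44≡18 → s
s(18): 18+25=43≡17 → r
v(21): 21+25=46≡20 → u
x(23): 23+25=48≡22 → w
f(5): 5+25=30≡4 → e
b(1): 1+25=26≡0 → a
r(17): 17+25=42≡16 → q
x(23): 23+25=48≡22 → w
m(12): 12+25=37≡11 → l
l(11): 11+25=36≡10 → k
i(8): 8+25=33≡7 → h

tdsruweaqwlkh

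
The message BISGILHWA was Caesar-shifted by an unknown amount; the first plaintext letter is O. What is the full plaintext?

From the crib: B(1)−O(14)=-13≡13, so the shift is 13.
Subtract 13 from each ciphertext letter:
B(1): 1−13=-12≡14 → O
I(8): 8−13=-5≡21 → V
S(18): 18−13=5 → F
G(6): 6−13=-7≡19 → T
I(8): 8−13=-5≡21 → V
L(11): 11−13=-2≡24 → Y
H(7): 7−13=-6≡20 → U
W(22): 22−13=9 → J
A(0): 0−13=-13≡13 → N

OVFTVYUJN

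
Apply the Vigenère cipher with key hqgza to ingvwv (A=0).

Repeat the key across the message: hqgzah
i(8)+h(7): 15 → p
n(13)+q(16): 29≡3 → d
g(6)+g(6): 12 → m
v(21)+z(25): 46≡20 → u
w(22)+a(0): 22 → w
v(21)+h(7): 28≡2 → c

pdmuwc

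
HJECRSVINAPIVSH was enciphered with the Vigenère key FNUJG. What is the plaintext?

Repeat the key across the ciphertext: FNUJGFNUJGFNUJG
H(7)−F(5): 2 → C
J(9)−N(13): -4≡22 → W
E(4)−U(20): -16≡10 → K
C(2)−J(9): -7≡19 → T
R(17)−G(6): 11 → L
S(18)−F(5): 13 → N
V(21)−N(13): 8 → I
I(8)−U(20): -12≡14 → O
N(13)−J(9): 4 → E
A(0)−G(6): -6≡20 → U
P(15)−F(5): 10 → K
I(8)−N(13): -5≡21 → V
V(21)−U(20): 1 → B
S(18)−J(9): 9 → J
H(7)−G(6): 1 → B

CWKTLNIOEUKVBJB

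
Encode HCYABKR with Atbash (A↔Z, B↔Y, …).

H(7) → S(18)
C(2) → X(23)
Y(24) → B(1)
A(0) → Z(25)
B(1) → Y(24)
K(10) → P(15)
R(17) → I(8)

SXBZYPI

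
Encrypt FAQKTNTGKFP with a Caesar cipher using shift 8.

F(5): 5+8=13 → N
A(0): 0+8=8 → I
Q(16): 16+8=24 → Y
K(10): 10+8=18 → S
T(19): 19+8=27≡1 → B
N(13): 13+8=21 → V
T(19): 19+8=27≡1 → B
G(6): 6+8=14 → O
K(10): 10+8=18 → S
F(5): 5+8=13 → N
P(15): 15+8=23 → X

NIYSBVBOSNX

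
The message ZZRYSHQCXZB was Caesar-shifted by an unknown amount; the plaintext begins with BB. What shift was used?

From the crib: Z(25)−B(1)=24, so the shift is 24.

24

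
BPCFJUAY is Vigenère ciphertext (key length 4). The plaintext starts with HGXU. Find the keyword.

UJFL

Subtract each crib letter from the matching ciphertext letter (mod 26):
B(1)−H(7)=-6≡20 → U
P(15)−G(6)=9 → J
C(2)−X(23)=-21≡5 → F
F(5)−U(20)=-15≡11 → L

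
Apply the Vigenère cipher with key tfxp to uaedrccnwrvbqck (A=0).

Repeat the key across the message: tfxptfxptfxptfx
u(20)+t(19): 39≡13 → n
a(0)+f(5): 5 → f
e(4)+x(23): 27≡1 → b
d(3)+p(15): 18 → s
r(17)+t(19): 36≡10 → k
c(2)+f(5): 7 → h
c(2)+x(23): 25 → z
n(13)+p(15): 28≡2 → c
w(22)+t(19): 41≡15 → p
r(17)+f(5): 22 → w
v(21)+x(23): 44≡18 → s
b(1)+p(15): 16 → q
q(16)+t(19): 35≡9 → j
c(2)+f(5): 7 → h
k(10)+x(23): 33≡7 → h

nfbskhzcpwsqjhh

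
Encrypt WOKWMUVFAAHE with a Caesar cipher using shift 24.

UMIUKSTDYYFC

W(22): 22+24=46≡20 → U
O(14): 14+24=38≡12 → M
K(10): 10+24=34≡8 → I
W(22): 22+24=46≡20 → U
M(12): 12+24=36≡10 → K
U(20): 20+24=44≡18 → S
V(21): 21+24=45≡19 → T
F(5): 5+24=29≡3 → D
A(0): 0+24=24 → Y
A(0): 0+24=24 → Y
H(7): 7+24=31≡5 → F
E(4): 4+24=28≡2 → C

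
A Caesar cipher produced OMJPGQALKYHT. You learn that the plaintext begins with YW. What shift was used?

16

From the crib: O(14)−Y(24)=-10≡16, so the shift is 16.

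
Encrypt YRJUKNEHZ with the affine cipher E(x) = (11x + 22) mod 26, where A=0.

Y(24): 11·24+22=286≡0 → A
R(17): 11·17+22=209≡1 → B
J(9): 11·9+22=121≡17 → R
U(20): 11·20+22=242≡8 → I
K(10): 11·10+22=132≡2 → C
N(13): 11·13+22=165≡9 → J
E(4): 11·4+22=66≡14 → O
H(7): 11·7+22=99≡21 → V
Z(25): 11·25+22=297≡11 → L

ABRICJOVL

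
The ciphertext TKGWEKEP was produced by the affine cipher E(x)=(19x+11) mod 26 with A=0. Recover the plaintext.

KPXRBPBS

The inverse of 19 mod 26 is 11, since 19·11=209≡1. Apply D(y)=11·(y−11) mod 26:
T(19): 11·(19−11)=88≡10 → K
K(10): 11·(10−11)=-11≡15 → P
G(6): 11·(6−11)=-55≡23 → X
W(22): 11·(22−11)=121≡17 → R
E(4): 11·(4−11)=-77≡1 → B
K(10): 11·(10−11)=-11≡15 → P
E(4): 11·(4−11)=-77≡1 → B
P(15): 11·(15−11)=44≡18 → S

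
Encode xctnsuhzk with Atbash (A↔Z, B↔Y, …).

x(23) → c(2)
c(2) → x(23)
t(19) → g(6)
n(13) → m(12)
s(18) → h(7)
u(20) → f(5)
h(7) → s(18)
z(25) → a(0)
k(10) → p(15)

cxgmhfsap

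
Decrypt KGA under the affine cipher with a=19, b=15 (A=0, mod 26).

The inverse of 19 mod 26 is 11, since 19·11=209≡1. Apply D(y)=11·(y−15) mod 26:
K(10): 11·(10−15)=-55≡23 → X
G(6): 11·(6−15)=-99≡5 → F
A(0): 11·(0−15)=-165≡17 → R

XFR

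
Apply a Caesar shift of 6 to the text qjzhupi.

wpfnavo

q(16): 16+6=22 → w
j(9): 9+6=15 → p
z(25): 25+6=31≡5 → f
h(7): 7+6=13 → n
u(20): 20+6=26≡0 → a
p(15): 15+6=21 → v
i(8): 8+6=14 → o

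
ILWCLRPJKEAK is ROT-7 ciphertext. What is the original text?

I(8): 8−7=1 → B
L(11): 11−7=4 → E
W(22): 22−7=15 → P
C(2): 2−7=-5≡21 → V
L(11): 11−7=4 → E
R(17): 17−7=10 → K
P(15): 15−7=8 → I
J(9): 9−7=2 → C
K(10): 10−7=3 → D
E(4): 4−7=-3≡23 → X
A(0): 0−7=-7≡19 → T
K(10): 10−7=3 → D

BEPVEKICDXTD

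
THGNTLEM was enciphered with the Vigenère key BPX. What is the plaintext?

SSJMEODX

Repeat the key across the ciphertext: BPXBPXBP
T(19)−B(1): 18 → S
H(7)−P(15): -8≡18 → S
G(6)−X(23): -17≡9 → J
N(13)−B(1): 12 → M
T(19)−P(15): 4 → E
L(11)−X(23): -12≡14 → O
E(4)−B(1): 3 → D
M(12)−P(15): -3≡23 → X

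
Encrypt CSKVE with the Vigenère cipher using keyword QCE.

SUOLG

Repeat the key across the message: QCEQC
C(2)+Q(16): 18 → S
S(18)+C(2): 20 → U
K(10)+E(4): 14 → O
V(21)+Q(16): 37≡11 → L
E(4)+C(2): 6 → G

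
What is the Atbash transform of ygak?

y(24) → b(1)
g(6) → t(19)
a(0) → z(25)
k(10) → p(15)

btzp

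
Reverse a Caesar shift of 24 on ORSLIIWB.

QTUNKKYD

O(14): 14−24=-10≡16 → Q
R(17): 17−24=-7≡19 → T
S(18): 18−24=-6≡20 → U
L(11): 11−24=-13≡13 → N
I(8): 8−24=-16≡10 → K
I(8): 8−24=-16≡10 → K
W(22): 22−24=-2≡24 → Y
B(1): 1−24=-23≡3 → D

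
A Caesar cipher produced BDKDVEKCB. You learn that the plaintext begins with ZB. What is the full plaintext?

From the crib: B(1)−Z(25)=-24≡2, so the shift is 2.
Subtract 2 from each ciphertext letter:
B(1): 1−2=-1≡25 → Z
D(3): 3−2=1 → B
K(10): 10−2=8 → I
D(3): 3−2=1 → B
V(21): 21−2=19 → T
E(4): 4−2=2 → C
K(10): 10−2=8 → I
C(2): 2−2=0 → A
B(1): 1−2=-1≡25 → Z

ZBIBTCIAZ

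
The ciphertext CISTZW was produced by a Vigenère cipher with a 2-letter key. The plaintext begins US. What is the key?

IQ

Subtract each crib letter from the matching ciphertext letter (mod 26):
C(2)−U(20)=-18≡8 → I
I(8)−S(18)=-10≡16 → Q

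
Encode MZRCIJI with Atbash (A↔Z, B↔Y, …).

NAIXRQR

M(12) → N(13)
Z(25) → A(0)
R(17) → I(8)
C(2) → X(23)
I(8) → R(17)
J(9) → Q(16)
I(8) → R(17)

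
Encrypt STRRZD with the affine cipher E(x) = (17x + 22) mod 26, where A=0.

QHZZFV

S(18): 17·18+22=328≡16 → Q
T(19): 17·19+22=345≡7 → H
R(17): 17·17+22=311≡25 → Z
R(17): 17·17+22=311≡25 → Z
Z(25): 17·25+22=447≡5 → F
D(3): 17·3+22=73≡21 → V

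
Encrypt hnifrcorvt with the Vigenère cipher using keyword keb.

rrjpvdyvwd

Repeat the key across the message: kebkebkebk
h(7)+k(10): 17 → r
n(13)+e(4): 17 → r
i(8)+b(1): 9 → j
f(5)+k(10): 15 → p
r(17)+e(4): 21 → v
c(2)+b(1): 3 → d
o(14)+k(10): 24 → y
r(17)+e(4): 21 → v
v(21)+b(1): 22 → w
t(19)+k(10): 29≡3 → d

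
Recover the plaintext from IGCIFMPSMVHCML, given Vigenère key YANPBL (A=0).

Repeat the key across the ciphertext: YANPBLYANPBLYA
I(8)−Y(24): -16≡10 → K
G(6)−A(0): 6 → G
C(2)−N(13): -11≡15 → P
I(8)−P(15): -7≡19 → T
F(5)−B(1): 4 → E
M(12)−L(11): 1 → B
P(15)−Y(24): -9≡17 → R
S(18)−A(0): 18 → S
M(12)−N(13): -1≡25 → Z
V(21)−P(15): 6 → G
H(7)−B(1): 6 → G
C(2)−L(11): -9≡17 → R
M(12)−Y(24): -12≡14 → O
L(11)−A(0): 11 → L

KGPTEBRSZGGROL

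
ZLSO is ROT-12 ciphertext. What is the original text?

Z(25): 25−12=13 → N
L(11): 11−12=-1≡25 → Z
S(18): 18−12=6 → G
O(14): 14−12=2 → C

NZGC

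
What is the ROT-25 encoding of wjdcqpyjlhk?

vicbpoxikgj

w(22): 22+25=47≡21 → v
j(9): 9+25=34≡8 → i
d(3): 3+25=28≡2 → c
c(2): 2+25=27≡1 → b
q(16): 16+25=41≡15 → p
p(15): 15+25=40≡14 → o
y(24): 24+25=49≡23 → x
j(9): 9+25=34≡8 → i
l(11): 11+25=36≡10 → k
h(7): 7+25=32≡6 → g
k(10): 10+25=35≡9 → j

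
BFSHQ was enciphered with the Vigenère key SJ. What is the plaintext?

Repeat the key across the ciphertext: SJSJS
B(1)−S(18): -17≡9 → J
F(5)−J(9): -4≡22 → W
S(18)−S(18): 0 → A
H(7)−J(9): -2≡24 → Y
Q(16)−S(18): -2≡24 → Y

JWAYY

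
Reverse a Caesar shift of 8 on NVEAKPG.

FNWSCHY

N(13): 13−8=5 → F
V(21): 21−8=13 → N
E(4): 4−8=-4≡22 → W
A(0): 0−8=-8≡18 → S
K(10): 10−8=2 → C
P(15): 15−8=7 → H
G(6): 6−8=-2≡24 → Y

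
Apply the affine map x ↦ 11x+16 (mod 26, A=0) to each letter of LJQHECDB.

HLKPIMXB

L(11): 11·11+16=137≡7 → H
J(9): 11·9+16=115≡11 → L
Q(16): 11·16+16=192≡10 → K
H(7): 11·7+16=93≡15 → P
E(4): 11·4+16=60≡8 → I
C(2): 11·2+16=38≡12 → M
D(3): 11·3+16=49≡23 → X
B(1): 11·1+16=27≡1 → B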